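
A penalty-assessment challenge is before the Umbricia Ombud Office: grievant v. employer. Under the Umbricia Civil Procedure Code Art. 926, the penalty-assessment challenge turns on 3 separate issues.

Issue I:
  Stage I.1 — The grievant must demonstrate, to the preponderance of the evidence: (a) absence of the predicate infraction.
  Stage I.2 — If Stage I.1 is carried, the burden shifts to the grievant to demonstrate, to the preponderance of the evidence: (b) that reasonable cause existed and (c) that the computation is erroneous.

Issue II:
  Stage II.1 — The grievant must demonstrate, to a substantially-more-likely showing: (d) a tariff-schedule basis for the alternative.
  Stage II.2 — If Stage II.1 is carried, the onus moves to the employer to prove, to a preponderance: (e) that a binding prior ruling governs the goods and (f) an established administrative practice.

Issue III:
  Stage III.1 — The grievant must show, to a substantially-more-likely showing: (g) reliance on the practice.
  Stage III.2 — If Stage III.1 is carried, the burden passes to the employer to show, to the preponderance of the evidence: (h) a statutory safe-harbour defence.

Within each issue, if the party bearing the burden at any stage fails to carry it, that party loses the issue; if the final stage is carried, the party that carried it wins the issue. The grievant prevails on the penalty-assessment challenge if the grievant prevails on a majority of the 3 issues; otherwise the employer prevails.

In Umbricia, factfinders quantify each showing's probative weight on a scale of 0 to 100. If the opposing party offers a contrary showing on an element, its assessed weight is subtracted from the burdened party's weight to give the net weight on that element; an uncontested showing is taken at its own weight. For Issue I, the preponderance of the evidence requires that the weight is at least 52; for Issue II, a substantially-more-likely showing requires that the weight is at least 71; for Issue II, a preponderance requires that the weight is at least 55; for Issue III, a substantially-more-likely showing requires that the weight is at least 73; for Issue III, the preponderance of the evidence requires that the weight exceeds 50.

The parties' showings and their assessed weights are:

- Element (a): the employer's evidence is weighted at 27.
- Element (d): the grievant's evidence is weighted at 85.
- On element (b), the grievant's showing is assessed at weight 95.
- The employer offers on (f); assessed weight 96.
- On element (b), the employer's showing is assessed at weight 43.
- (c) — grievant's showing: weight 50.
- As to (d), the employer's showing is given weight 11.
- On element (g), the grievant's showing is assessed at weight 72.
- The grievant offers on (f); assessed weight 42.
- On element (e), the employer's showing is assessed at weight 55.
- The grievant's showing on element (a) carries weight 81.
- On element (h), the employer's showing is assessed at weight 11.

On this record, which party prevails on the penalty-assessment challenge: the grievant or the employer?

employer

— Issue I —
At Stage I.1 the grievant must meet the preponderance of the evidence (weight is at least 52): on (a) the weight is 81 less the opposing 27 gives net 54, ≥ 52, so (a) meets the standard.
  All elements met. The grievant retains the burden for Stage I.2.
At Stage I.2 the grievant must meet the preponderance of the evidence (weight is at least 52): on (b) the weight is 95 less the opposing 43 gives net 52, ≥ 52, so (b) meets the standard; on (c) the weight is 50, which does not reach 52, so (c) does not meet the standard.
  Not every element is met, so the grievant fails to carry Stage I.2.
The analysis ends at Stage I.2; the employer prevails on this issue.
— Issue II —
Stage II.1 — burden on grievant; standard: a substantially-more-likely showing (weight is at least 71).
    (d): 85 − 11 = 74 ≥ 71 [met]
  All elements met. The burden passes to the employer.
Stage II.2 — burden on employer; standard: a preponderance (weight is at least 55).
    (e): 55 ≥ 55 [met]
    (f): 96 − 42 = 54 < 55 [not met]
  The employer does not carry Stage II.2.
So the grievant prevails on this issue.
— Issue III —
Stage III.1 (grievant, a substantially-more-likely showing, weight is at least 73): (g) 72 < 73 — fails.
  The grievant does not carry Stage III.1.
The analysis ends at Stage III.1; the employer prevails on this issue.
Per-issue: Issue I → employer; Issue II → grievant; Issue III → employer. The grievant must prevail on a majority of issues; overall, the employer prevails.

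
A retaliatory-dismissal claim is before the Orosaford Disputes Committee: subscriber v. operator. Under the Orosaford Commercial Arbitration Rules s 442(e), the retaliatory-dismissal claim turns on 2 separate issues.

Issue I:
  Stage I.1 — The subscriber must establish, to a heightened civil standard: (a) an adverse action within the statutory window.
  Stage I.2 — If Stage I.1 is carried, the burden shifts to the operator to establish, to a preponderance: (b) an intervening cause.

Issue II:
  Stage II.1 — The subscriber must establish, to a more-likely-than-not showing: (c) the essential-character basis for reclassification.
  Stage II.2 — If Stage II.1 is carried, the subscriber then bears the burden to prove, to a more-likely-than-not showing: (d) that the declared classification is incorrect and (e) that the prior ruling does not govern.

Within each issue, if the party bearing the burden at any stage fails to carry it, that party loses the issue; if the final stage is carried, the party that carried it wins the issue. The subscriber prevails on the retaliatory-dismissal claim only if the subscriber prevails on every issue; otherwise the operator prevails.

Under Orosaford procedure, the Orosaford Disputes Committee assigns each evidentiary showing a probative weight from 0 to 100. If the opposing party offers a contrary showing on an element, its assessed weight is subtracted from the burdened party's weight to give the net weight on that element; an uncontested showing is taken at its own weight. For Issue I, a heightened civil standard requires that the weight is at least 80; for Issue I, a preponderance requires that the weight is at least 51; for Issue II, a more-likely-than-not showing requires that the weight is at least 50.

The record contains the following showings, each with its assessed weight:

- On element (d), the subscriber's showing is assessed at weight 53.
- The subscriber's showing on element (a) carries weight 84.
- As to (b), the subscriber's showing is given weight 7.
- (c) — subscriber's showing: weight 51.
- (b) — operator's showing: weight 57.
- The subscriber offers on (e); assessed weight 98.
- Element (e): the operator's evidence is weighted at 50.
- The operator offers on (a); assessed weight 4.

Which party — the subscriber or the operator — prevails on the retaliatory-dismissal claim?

operator

— Issue I —
Stage I.1 — burden on subscriber; standard: a heightened civil standard (weight is at least 80).
    (a): 84 − 4 = 80 ≥ 80 [met]
  Stage I.1 is satisfied; the onus moves to the operator.
Stage I.2 — burden on operator; standard: a preponderance (weight is at least 51).
    (b): 57 − 7 = 50 < 51 [not met]
  Not every element is met, so the operator fails to carry Stage I.2.
The subscriber prevails on this issue.
— Issue II —
Stage II.1 (subscriber, a more-likely-than-not showing, weight is at least 50): (c) 51 ≥ 50 — meets.
  Stage II.1 is satisfied; the subscriber continues to bear the burden.
Stage II.2 (subscriber, a more-likely-than-not showing, weight is at least 50): (d) 53 ≥ 50 — meets; (e) net 98−50=48 < 50 — fails.
  Stage II.2 not carried; the subscriber fails its burden.
So the operator prevails on this issue.
Per-issue: Issue I → subscriber; Issue II → operator. The subscriber must prevail on every issue; overall, the operator prevails.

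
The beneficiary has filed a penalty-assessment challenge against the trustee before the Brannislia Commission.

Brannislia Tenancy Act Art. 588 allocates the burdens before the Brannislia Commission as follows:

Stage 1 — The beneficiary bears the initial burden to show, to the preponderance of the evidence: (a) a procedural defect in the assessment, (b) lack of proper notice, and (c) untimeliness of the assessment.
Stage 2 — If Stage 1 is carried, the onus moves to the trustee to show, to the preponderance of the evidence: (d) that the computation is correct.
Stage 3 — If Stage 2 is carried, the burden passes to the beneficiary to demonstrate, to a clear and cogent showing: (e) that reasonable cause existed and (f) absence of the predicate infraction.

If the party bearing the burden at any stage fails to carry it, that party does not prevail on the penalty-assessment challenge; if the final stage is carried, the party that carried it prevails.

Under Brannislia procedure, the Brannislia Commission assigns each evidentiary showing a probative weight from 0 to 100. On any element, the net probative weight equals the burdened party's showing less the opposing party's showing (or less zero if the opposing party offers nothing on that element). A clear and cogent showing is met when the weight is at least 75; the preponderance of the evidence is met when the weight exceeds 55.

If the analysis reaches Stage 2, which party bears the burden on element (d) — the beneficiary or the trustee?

trustee

Stage 2's rule assigns the burden to the trustee (to the preponderance of the evidence).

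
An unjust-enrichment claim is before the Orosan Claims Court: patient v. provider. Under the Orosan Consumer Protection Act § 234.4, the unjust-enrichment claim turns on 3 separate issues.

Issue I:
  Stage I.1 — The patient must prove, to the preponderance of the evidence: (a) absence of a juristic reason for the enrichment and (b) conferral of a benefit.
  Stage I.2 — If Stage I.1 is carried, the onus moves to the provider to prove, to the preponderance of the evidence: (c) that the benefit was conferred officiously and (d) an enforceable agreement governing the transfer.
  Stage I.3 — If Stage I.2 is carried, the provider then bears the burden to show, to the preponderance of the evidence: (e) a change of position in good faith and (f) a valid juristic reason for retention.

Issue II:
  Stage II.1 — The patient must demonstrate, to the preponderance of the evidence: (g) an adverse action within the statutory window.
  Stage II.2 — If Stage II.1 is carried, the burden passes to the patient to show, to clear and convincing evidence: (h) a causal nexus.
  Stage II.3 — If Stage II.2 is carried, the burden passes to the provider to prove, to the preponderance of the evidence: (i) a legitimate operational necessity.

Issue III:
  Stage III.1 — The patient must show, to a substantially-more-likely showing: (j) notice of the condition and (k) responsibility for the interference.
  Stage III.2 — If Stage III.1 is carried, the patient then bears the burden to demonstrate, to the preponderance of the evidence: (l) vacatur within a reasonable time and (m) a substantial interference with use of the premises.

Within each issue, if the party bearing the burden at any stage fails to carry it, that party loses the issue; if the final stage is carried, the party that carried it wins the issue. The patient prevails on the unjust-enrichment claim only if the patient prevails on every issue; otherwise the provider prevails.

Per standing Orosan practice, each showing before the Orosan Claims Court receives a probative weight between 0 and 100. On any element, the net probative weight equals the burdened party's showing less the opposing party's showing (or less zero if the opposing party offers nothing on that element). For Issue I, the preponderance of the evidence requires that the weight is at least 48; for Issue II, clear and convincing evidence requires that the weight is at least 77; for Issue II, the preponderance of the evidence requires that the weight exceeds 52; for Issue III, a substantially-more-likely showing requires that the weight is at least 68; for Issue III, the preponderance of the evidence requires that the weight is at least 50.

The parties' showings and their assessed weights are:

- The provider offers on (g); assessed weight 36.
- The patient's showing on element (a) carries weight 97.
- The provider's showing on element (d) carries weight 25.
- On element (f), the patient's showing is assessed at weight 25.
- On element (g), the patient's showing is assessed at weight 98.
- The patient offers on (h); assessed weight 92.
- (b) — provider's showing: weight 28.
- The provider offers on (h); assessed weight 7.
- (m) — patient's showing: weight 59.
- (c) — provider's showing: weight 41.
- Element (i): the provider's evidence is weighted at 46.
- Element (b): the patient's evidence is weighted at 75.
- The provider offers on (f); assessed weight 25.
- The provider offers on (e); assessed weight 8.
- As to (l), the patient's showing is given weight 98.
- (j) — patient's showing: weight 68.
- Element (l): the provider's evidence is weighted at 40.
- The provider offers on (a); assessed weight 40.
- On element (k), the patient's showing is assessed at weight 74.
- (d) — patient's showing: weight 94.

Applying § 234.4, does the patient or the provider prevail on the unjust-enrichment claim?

provider

— Issue I —
Stage I.1 — burden on patient; standard: the preponderance of the evidence (weight is at least 48).
    (a): 97 − 40 = 57 ≥ 48 [met]
    (b): 75 − 28 = 47 < 48 [not met]
  The patient does not carry Stage I.1.
The analysis ends at Stage I.1; the provider prevails on this issue.
— Issue II —
Stage II.1 (patient, the preponderance of the evidence, weight exceeds 52): (g) net 98−36=62 > 52 — meets.
  Stage II.1 carried; the burden remains with the patient.
Stage II.2 (patient, clear and convincing evidence, weight is at least 77): (h) net 92−7=85 ≥ 77 — meets.
  All elements met. The burden passes to the provider.
Stage II.3 (provider, the preponderance of the evidence, weight exceeds 52): (i) 46 ≤ 52 — fails.
  The provider does not carry Stage II.3.
The patient prevails on this issue.
— Issue III —
Stage III.1 — burden on patient; standard: a substantially-more-likely showing (weight is at least 68).
    (j): 68 ≥ 68 [met]
    (k): 74 ≥ 68 [met]
  Stage III.1 carried; the burden remains with the patient.
Stage III.2 — burden on patient; standard: the preponderance of the evidence (weight is at least 50).
    (l): 98 − 40 = 58 ≥ 50 [met]
    (m): 59 ≥ 50 [met]
  All elements met at the final stage.
All stages carried — the patient prevails on this issue.
Per-issue: Issue I → provider; Issue II → patient; Issue III → patient. The patient must prevail on every issue; overall, the provider prevails.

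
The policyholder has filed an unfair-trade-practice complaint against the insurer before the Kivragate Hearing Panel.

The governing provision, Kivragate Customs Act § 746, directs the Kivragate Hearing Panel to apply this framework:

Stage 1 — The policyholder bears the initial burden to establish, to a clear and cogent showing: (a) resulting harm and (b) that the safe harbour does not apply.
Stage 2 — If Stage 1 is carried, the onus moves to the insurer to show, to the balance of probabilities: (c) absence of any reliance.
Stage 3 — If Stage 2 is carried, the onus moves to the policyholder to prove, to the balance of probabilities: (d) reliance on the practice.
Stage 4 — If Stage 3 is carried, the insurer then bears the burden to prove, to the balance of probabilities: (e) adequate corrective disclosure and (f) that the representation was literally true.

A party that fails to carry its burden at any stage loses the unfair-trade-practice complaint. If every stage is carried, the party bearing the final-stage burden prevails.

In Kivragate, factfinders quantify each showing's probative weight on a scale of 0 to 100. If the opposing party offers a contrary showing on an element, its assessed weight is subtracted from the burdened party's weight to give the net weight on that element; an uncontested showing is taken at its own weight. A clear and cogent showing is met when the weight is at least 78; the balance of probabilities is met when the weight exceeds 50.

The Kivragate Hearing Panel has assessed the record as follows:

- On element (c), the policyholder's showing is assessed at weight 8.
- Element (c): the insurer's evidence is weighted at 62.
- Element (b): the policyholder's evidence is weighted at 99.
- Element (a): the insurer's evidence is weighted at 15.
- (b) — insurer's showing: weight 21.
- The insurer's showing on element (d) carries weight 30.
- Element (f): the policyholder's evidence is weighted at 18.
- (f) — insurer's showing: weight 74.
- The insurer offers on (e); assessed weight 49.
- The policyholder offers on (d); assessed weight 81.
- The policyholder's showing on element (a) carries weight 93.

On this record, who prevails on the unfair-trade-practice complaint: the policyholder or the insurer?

At Stage 1 the policyholder must meet a clear and cogent showing (weight is at least 78): on (a) the weight is 93 less the opposing 15 gives net 78, which does reach 78, so (a) meets the standard; on (b) the weight is 99 less the opposing 21 gives net 78, which does reach 78, so (b) meets the standard.
  The policyholder carries Stage 1; the insurer now bears the burden.
At Stage 2 the insurer must meet the balance of probabilities (weight exceeds 50): on (c) the weight is 62 less the opposing 8 gives net 54, which does exceed 50, so (c) meets the standard.
  All elements met. The burden passes to the policyholder.
At Stage 3 the policyholder must meet the balance of probabilities (weight exceeds 50): on (d) the weight is 81 less the opposing 30 gives net 51, which does exceed 50, so (d) meets the standard.
  All elements met. The burden passes to the insurer.
At Stage 4 the insurer must meet the balance of probabilities (weight exceeds 50): on (e) the weight is 49, which does not exceed 50, so (e) does not meet the standard; on (f) the weight is 74 less the opposing 18 gives net 56, which does exceed 50, so (f) meets the standard.
  The insurer does not carry Stage 4.
The analysis ends at Stage 4; the policyholder prevails.

policyholder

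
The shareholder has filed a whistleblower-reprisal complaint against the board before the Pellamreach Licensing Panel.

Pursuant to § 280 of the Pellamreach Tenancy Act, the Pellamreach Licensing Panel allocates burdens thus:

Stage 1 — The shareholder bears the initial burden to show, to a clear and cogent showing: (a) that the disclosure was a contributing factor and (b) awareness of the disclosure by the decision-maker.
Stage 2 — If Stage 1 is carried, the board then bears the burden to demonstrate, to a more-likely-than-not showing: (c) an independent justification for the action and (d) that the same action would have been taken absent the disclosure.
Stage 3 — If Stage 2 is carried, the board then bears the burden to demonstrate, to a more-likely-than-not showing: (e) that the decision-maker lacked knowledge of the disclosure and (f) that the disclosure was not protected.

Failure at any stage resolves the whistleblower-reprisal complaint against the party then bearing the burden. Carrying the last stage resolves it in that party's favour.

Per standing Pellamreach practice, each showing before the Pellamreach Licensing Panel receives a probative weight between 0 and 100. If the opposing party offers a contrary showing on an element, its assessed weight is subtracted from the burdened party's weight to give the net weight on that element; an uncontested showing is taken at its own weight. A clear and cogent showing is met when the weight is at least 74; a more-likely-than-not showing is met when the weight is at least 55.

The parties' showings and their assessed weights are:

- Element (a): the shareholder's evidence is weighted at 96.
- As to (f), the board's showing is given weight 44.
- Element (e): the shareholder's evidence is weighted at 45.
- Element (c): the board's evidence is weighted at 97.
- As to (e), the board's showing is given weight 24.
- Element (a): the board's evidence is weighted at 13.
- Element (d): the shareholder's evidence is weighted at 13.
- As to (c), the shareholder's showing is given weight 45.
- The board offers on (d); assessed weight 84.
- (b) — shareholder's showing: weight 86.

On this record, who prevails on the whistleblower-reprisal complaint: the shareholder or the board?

shareholder

Stage 1 (shareholder, a clear and cogent showing, weight is at least 74): (a) net 96−13=83 ≥ 74 — meets; (b) 86 ≥ 74 — meets.
  Stage 1 carried; the burden shifts to the board.
Stage 2 (board, a more-likely-than-not showing, weight is at least 55): (c) net 97−45=52 < 55 — fails; (d) net 84−13=71 ≥ 55 — meets.
  The board does not carry Stage 2.
The shareholder prevails.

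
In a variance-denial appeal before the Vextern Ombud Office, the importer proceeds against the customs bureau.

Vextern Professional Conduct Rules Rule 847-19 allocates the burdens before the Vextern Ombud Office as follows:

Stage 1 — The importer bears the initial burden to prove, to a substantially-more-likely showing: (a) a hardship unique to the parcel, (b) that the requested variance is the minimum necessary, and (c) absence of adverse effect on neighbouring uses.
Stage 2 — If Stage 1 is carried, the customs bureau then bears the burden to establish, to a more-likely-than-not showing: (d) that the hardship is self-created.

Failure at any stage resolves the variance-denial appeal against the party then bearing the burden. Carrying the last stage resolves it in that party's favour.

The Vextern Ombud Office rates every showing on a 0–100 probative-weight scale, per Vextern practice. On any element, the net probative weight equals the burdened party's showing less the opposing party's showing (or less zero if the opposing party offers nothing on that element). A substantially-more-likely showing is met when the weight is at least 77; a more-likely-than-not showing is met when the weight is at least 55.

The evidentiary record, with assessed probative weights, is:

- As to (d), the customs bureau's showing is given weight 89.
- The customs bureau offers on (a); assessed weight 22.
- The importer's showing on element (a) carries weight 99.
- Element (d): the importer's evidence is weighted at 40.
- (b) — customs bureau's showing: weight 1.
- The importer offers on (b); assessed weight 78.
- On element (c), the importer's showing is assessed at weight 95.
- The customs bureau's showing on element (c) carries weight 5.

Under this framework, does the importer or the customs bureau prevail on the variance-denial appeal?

importer

Stage 1 (importer, a substantially-more-likely showing, weight is at least 77): (a) net 99−22=77 ≥ 77 — meets; (b) net 78−1=77 ≥ 77 — meets; (c) net 95−5=90 ≥ 77 — meets.
  All elements met. The burden passes to the customs bureau.
Stage 2 (customs bureau, a more-likely-than-not showing, weight is at least 55): (d) net 89−40=49 < 55 — fails.
  Not every element is met, so the customs bureau fails to carry Stage 2.
The importer prevails.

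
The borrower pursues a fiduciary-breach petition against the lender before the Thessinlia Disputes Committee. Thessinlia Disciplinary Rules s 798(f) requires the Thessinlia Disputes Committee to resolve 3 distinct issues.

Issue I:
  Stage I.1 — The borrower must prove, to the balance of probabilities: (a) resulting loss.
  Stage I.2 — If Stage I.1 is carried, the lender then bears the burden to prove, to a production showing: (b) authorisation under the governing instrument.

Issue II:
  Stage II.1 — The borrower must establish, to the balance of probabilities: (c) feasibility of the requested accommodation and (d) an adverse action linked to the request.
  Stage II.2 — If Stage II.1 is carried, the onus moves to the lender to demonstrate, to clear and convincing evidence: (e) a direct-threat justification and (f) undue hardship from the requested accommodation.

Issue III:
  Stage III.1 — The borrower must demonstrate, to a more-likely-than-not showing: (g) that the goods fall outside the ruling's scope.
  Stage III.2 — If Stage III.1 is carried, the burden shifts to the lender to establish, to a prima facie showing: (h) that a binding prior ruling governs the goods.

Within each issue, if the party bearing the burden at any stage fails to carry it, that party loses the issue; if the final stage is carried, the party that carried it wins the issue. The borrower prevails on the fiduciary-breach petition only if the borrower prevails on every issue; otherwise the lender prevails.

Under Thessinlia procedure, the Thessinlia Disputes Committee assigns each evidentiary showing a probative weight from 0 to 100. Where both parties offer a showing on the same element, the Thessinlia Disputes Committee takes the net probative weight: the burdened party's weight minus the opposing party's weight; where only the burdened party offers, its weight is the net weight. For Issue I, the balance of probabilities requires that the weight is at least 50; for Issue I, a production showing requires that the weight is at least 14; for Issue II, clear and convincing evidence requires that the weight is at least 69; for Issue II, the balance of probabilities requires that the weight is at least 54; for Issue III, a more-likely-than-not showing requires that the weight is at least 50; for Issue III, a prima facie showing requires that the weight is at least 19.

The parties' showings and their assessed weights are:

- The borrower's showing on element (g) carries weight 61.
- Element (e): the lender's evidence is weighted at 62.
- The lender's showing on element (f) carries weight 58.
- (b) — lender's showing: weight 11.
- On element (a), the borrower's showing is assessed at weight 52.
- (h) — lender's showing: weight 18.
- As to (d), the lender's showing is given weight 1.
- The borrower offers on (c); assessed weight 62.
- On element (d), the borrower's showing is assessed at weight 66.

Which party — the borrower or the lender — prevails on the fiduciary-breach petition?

— Issue I —
Stage I.1 — burden on borrower; standard: the balance of probabilities (weight is at least 50).
    (a): 52 ≥ 50 [met]
  All elements met. The burden passes to the lender.
Stage I.2 — burden on lender; standard: a production showing (weight is at least 14).
    (b): 11 < 14 [not met]
  Stage I.2 not carried; the lender fails its burden.
The borrower prevails on this issue.
— Issue II —
Stage II.1 — burden on borrower; standard: the balance of probabilities (weight is at least 54).
    (c): 62 ≥ 54 [met]
    (d): 66 − 1 = 65 ≥ 54 [met]
  Stage II.1 is satisfied; the onus moves to the lender.
Stage II.2 — burden on lender; standard: clear and convincing evidence (weight is at least 69).
    (e): 62 < 69 [not met]
    (f): 58 < 69 [not met]
  Not every element is met, so the lender fails to carry Stage II.2.
So the borrower prevails on this issue.
— Issue III —
At Stage III.1 the borrower must meet a more-likely-than-not showing (weight is at least 50): on (g) the weight is 61, ≥ 50, so (g) meets the standard.
  Stage III.1 carried; the burden shifts to the lender.
At Stage III.2 the lender must meet a prima facie showing (weight is at least 19): on (h) the weight is 18, < 19, so (h) does not meet the standard.
  Not every element is met, so the lender fails to carry Stage III.2.
The analysis ends at Stage III.2; the borrower prevails on this issue.
Per-issue: Issue I → borrower; Issue II → borrower; Issue III → borrower. The borrower must prevail on every issue; overall, the borrower prevails.

borrower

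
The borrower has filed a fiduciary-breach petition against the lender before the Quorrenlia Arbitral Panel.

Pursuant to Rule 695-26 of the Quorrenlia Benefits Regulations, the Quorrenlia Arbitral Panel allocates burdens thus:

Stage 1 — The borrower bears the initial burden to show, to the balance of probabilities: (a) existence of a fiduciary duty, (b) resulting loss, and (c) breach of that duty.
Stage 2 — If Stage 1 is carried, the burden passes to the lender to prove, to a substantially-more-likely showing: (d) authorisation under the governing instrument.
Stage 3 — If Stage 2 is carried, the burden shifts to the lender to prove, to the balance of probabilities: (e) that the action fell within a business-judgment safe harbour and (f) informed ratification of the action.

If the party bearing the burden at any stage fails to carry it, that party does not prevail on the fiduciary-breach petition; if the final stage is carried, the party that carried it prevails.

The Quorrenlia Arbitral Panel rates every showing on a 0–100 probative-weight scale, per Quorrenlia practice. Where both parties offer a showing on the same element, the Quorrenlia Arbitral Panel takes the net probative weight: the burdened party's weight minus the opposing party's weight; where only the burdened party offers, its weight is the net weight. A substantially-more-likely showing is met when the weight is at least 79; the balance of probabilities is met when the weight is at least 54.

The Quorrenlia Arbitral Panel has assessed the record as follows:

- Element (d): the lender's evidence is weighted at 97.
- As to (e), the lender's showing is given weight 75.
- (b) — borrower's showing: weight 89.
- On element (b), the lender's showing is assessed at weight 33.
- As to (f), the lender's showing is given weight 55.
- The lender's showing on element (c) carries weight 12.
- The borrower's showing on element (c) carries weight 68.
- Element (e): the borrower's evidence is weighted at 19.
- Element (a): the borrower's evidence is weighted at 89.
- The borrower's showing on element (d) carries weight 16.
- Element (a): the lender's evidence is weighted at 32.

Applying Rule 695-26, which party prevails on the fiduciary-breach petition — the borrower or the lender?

lender

Stage 1 (borrower, the balance of probabilities, weight is at least 54): (a) net 89−32=57 ≥ 54 — meets; (b) net 89−33=56 ≥ 54 — meets; (c) net 68−12=56 ≥ 54 — meets.
  All elements met. The burden passes to the lender.
Stage 2 (lender, a substantially-more-likely showing, weight is at least 79): (d) net 97−16=81 ≥ 79 — meets.
  Stage 2 carried; the burden remains with the lender.
Stage 3 (lender, the balance of probabilities, weight is at least 54): (e) net 75−19=56 ≥ 54 — meets; (f) 55 ≥ 54 — meets.
  All elements met at the final stage.
With every stage satisfied, the lender prevails.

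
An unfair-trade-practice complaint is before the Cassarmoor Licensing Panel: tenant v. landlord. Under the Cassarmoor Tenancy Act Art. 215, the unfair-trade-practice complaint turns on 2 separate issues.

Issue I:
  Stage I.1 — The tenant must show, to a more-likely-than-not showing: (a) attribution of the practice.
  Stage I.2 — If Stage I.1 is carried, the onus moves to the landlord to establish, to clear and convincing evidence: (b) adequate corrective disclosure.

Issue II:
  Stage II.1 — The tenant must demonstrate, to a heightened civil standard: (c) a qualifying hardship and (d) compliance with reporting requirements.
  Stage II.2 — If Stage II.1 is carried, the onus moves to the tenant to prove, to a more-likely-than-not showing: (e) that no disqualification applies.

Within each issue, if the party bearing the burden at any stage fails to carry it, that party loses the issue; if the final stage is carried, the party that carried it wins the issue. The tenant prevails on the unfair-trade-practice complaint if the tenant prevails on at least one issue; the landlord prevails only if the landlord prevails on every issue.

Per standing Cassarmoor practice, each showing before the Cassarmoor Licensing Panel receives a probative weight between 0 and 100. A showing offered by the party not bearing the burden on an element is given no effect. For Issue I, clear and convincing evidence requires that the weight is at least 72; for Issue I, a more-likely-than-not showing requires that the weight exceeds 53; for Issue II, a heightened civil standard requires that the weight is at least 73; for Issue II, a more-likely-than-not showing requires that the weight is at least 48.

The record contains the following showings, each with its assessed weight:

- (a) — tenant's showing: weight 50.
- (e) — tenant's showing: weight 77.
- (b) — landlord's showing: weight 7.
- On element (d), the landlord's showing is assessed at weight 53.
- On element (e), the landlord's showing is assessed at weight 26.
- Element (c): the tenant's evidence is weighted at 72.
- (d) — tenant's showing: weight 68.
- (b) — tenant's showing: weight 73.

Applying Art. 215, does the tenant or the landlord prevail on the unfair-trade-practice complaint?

— Issue I —
At Stage I.1 the tenant must meet a more-likely-than-not showing (weight exceeds 53): on (a) the weight is 50, which does not exceed 53, so (a) does not meet the standard.
  Stage I.1 not carried; the tenant fails its burden.
So the landlord prevails on this issue.
— Issue II —
Stage II.1 (tenant, a heightened civil standard, weight is at least 73): (c) 72 < 73 — fails; (d) 68 (landlord's 53 disregarded) < 73 — fails.
  Not every element is met, so the tenant fails to carry Stage II.1.
The analysis ends at Stage II.1; the landlord prevails on this issue.
Per-issue: Issue I → landlord; Issue II → landlord. The tenant must prevail on at least one issue; overall, the landlord prevails.

landlord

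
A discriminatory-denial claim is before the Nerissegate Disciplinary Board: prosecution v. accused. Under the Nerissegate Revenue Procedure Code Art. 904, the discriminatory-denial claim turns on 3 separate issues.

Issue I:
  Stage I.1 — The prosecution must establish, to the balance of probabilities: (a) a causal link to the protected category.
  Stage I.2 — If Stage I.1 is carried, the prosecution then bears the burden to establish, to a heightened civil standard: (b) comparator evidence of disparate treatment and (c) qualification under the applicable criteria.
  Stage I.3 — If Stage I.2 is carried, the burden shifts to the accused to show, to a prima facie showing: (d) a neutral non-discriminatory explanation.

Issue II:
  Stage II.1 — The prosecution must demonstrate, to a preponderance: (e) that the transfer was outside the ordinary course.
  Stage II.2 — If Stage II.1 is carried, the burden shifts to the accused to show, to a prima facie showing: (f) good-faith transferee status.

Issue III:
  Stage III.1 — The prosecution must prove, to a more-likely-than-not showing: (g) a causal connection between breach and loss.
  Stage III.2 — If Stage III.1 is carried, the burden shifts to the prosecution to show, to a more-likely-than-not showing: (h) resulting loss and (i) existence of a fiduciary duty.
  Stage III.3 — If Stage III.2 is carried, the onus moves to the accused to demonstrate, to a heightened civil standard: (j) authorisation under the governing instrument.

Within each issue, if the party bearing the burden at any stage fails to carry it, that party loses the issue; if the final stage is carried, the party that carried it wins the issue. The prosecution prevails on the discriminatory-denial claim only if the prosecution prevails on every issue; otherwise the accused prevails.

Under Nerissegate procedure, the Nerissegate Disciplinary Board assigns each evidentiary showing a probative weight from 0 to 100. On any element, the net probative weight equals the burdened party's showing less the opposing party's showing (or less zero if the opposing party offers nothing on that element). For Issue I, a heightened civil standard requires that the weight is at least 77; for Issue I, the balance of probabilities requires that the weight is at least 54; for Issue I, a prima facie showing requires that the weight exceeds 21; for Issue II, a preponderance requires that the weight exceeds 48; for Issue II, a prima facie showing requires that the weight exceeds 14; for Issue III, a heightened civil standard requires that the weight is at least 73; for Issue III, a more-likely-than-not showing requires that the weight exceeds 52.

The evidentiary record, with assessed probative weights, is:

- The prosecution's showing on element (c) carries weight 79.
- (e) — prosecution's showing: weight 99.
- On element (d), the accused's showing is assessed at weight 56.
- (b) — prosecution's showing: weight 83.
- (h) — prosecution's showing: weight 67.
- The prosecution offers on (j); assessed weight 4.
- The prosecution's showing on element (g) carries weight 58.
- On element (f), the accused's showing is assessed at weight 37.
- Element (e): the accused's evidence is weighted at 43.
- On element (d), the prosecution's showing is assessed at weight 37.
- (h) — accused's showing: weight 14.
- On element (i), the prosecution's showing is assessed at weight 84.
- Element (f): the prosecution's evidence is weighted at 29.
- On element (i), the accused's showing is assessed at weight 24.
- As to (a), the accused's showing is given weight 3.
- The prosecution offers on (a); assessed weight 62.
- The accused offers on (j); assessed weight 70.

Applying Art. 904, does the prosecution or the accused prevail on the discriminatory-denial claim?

— Issue I —
Stage I.1 (prosecution, the balance of probabilities, weight is at least 54): (a) net 62−3=59 ≥ 54 — meets.
  Stage I.1 carried; the burden remains with the prosecution.
Stage I.2 (prosecution, a heightened civil standard, weight is at least 77): (b) 83 ≥ 77 — meets; (c) 79 ≥ 77 — meets.
  Stage I.2 carried; the burden shifts to the accused.
Stage I.3 (accused, a prima facie showing, weight exceeds 21): (d) net 56−37=19 ≤ 21 — fails.
  Stage I.3 not carried; the accused fails its burden.
The prosecution prevails on this issue.
— Issue II —
At Stage II.1 the prosecution must meet a preponderance (weight exceeds 48): on (e) the weight is 99 less the opposing 43 gives net 56, which does exceed 48, so (e) meets the standard.
  Stage II.1 is satisfied; the onus moves to the accused.
At Stage II.2 the accused must meet a prima facie showing (weight exceeds 14): on (f) the weight is 37 less the opposing 29 gives net 8, which does not exceed 14, so (f) does not meet the standard.
  Not every element is met, so the accused fails to carry Stage II.2.
So the prosecution prevails on this issue.
— Issue III —
Stage III.1 (prosecution, a more-likely-than-not showing, weight exceeds 52): (g) 58 > 52 — meets.
  Stage III.1 carried; the burden remains with the prosecution.
Stage III.2 (prosecution, a more-likely-than-not showing, weight exceeds 52): (h) net 67−14=53 > 52 — meets; (i) net 84−24=60 > 52 — meets.
  Stage III.2 is satisfied; the onus moves to the accused.
Stage III.3 (accused, a heightened civil standard, weight is at least 73): (j) net 70−4=66 < 73 — fails.
  Not every element is met, so the accused fails to carry Stage III.3.
The analysis ends at Stage III.3; the prosecution prevails on this issue.
Per-issue: Issue I → prosecution; Issue II → prosecution; Issue III → prosecution. The prosecution must prevail on every issue; overall, the prosecution prevails.

prosecution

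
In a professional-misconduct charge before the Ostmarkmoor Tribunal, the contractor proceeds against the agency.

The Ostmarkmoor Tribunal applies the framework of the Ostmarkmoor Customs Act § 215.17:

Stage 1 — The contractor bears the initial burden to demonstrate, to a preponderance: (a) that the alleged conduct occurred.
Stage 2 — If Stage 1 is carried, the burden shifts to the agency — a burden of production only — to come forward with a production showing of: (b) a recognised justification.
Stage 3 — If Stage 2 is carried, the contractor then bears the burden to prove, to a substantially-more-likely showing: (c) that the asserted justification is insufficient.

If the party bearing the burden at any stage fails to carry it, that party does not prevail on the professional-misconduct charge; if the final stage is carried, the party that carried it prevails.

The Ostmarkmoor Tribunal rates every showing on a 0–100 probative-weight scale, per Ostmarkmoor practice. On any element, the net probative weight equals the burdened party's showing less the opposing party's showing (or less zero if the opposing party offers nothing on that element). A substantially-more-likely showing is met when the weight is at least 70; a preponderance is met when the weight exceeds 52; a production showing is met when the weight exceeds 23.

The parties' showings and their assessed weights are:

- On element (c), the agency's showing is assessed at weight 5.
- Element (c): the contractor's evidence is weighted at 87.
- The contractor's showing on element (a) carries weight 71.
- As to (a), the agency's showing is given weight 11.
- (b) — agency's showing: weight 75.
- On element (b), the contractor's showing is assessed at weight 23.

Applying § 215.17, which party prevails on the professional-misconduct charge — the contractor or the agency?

contractor

At Stage 1 the contractor must meet a preponderance (weight exceeds 52): on (a) the weight is 71 less the opposing 11 gives net 60, > 52, so (a) meets the standard.
  The contractor carries Stage 1; the agency now bears the burden.
At Stage 2 the agency must meet a production showing (weight exceeds 23): on (b) the weight is 75 less the opposing 23 gives net 52, which does exceed 23, so (b) meets the standard.
  The agency carries Stage 2; the contractor now bears the burden.
At Stage 3 the contractor must meet a substantially-more-likely showing (weight is at least 70): on (c) the weight is 87 less the opposing 5 gives net 82, which does reach 70, so (c) meets the standard.
  All elements met at the final stage.
With every stage satisfied, the contractor prevails.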